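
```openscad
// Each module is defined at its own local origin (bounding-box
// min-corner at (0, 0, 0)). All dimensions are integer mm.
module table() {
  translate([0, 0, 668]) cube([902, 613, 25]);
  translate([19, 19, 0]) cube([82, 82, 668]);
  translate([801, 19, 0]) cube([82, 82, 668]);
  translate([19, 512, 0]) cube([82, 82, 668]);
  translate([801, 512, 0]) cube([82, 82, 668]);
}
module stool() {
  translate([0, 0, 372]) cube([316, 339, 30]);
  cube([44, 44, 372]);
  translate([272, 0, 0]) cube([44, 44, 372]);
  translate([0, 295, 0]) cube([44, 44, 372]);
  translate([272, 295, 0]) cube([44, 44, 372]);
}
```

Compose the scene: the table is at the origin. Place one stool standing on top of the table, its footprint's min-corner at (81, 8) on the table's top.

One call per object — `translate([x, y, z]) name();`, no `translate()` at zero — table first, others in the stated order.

table();
translate([81, 8, 693]) stool();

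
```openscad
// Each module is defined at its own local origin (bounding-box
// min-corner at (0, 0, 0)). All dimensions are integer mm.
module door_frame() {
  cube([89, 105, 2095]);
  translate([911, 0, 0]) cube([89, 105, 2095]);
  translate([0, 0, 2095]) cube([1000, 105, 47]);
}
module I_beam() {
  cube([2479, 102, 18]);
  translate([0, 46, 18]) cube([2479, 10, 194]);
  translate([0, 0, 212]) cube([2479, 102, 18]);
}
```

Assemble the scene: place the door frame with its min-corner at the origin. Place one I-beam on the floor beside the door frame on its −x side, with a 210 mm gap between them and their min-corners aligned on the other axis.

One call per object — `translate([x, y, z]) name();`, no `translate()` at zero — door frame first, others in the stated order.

door_frame();
translate([-2689, 0, 0]) I_beam();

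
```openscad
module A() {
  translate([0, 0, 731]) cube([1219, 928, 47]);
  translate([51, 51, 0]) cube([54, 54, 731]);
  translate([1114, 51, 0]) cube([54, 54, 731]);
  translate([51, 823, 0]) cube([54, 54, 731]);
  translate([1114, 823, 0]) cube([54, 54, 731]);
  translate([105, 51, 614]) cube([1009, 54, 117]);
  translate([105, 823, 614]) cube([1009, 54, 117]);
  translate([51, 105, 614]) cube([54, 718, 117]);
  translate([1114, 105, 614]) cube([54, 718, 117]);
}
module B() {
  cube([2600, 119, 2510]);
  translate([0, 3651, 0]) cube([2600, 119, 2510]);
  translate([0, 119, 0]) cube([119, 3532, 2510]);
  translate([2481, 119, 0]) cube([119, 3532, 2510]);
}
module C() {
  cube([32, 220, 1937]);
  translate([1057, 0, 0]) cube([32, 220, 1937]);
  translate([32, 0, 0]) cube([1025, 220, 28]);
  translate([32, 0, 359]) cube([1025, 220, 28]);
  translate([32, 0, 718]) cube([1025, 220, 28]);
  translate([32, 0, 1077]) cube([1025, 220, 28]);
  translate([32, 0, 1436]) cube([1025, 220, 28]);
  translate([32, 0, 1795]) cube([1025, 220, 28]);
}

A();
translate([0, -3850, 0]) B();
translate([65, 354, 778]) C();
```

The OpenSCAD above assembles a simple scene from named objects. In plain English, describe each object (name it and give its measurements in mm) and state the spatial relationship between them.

A is a table with a 1219×928 mm rectangular top, 47 mm thick, top surface at z = 778 mm, supported by four 54×54 mm square legs, each inset 51 mm from the nearest pair of top edges, running from the floor. Four apron rails, 54 mm thick and 117 mm tall, run between adjacent legs with their top edges flush with the underside of the top and their outer faces flush with the legs' outer faces.

B is a box-shaped house frame (walls only): outside footprint 2600×3770 mm, wall height 2510 mm, wall thickness 119 mm. The two y-facing walls run the full x-width; the two x-facing walls fit between the inner faces of the y-facing walls.

C is a bookshelf 1089 mm wide overall, 220 mm deep and 1937 mm tall. The two sides are 32 mm thick vertical panels. 6 horizontal shelves of 28 mm thickness span between the inner faces of the sides; the lowest shelf sits on the floor and shelves are stacked with a clear vertical gap of 331 mm between each pair.

The house frame is on the floor beside the table on its −y side. The bookshelf is on top of the table, centred.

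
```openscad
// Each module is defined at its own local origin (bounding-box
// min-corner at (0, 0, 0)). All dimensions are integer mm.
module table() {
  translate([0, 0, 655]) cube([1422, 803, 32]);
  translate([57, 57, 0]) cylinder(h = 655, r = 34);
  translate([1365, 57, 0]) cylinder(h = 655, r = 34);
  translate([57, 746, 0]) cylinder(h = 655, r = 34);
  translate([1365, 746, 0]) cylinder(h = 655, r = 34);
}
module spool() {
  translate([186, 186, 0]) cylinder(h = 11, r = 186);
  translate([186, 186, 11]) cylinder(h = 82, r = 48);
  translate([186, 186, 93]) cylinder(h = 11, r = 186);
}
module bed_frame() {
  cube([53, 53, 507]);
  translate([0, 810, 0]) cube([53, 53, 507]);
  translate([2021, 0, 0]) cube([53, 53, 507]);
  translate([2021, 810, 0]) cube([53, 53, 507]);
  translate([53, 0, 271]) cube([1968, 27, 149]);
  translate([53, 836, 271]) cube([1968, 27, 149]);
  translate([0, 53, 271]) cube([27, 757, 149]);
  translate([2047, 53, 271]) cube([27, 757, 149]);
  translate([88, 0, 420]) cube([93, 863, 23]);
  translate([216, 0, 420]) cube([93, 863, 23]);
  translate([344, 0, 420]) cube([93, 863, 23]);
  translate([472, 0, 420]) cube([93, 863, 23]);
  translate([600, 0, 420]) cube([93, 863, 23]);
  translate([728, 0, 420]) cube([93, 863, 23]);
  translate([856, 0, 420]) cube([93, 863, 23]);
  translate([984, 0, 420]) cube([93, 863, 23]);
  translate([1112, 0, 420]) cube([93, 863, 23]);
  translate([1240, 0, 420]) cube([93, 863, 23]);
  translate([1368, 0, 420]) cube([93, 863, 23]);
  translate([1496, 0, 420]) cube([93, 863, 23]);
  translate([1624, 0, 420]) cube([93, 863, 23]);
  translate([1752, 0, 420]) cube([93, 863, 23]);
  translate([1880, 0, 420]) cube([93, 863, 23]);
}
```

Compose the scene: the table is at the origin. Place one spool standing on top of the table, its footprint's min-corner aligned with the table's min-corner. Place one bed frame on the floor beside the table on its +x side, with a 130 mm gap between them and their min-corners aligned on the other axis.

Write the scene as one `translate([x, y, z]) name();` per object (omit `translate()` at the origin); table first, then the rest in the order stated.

table();
translate([0, 0, 687]) spool();
translate([1552, 0, 0]) bed_frame();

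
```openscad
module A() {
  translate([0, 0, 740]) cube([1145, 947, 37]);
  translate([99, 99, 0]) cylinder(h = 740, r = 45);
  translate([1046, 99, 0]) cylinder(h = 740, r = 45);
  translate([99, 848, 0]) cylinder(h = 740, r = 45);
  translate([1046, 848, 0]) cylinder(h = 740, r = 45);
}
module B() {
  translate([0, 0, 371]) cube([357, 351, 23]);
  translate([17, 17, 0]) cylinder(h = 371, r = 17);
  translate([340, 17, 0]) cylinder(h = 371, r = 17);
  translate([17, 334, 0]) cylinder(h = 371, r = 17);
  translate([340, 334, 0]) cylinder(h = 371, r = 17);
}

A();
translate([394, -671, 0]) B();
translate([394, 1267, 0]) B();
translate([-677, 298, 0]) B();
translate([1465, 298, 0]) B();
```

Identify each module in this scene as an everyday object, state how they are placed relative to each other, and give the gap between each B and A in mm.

A is a table. B is a stool. Four stools sit around the table at the −y, +y, −x, +x sides. The gap between each stool and the table is 320 mm.

Each stool's nearest face is 320 mm from the table's bounding box.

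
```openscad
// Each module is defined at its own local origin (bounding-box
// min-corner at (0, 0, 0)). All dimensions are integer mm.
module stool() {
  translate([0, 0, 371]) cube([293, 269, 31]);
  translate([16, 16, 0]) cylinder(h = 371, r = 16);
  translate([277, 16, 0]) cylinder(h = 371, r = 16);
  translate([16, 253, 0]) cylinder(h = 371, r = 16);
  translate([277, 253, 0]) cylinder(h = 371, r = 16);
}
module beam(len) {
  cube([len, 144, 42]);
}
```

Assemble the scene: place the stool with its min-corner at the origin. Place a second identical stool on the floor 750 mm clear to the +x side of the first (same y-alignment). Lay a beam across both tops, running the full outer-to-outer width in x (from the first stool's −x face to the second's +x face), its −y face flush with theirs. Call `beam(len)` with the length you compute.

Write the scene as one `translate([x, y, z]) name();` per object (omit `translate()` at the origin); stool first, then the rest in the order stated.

stool();
translate([1043, 0, 0]) stool();
translate([0, 0, 402]) beam(1336);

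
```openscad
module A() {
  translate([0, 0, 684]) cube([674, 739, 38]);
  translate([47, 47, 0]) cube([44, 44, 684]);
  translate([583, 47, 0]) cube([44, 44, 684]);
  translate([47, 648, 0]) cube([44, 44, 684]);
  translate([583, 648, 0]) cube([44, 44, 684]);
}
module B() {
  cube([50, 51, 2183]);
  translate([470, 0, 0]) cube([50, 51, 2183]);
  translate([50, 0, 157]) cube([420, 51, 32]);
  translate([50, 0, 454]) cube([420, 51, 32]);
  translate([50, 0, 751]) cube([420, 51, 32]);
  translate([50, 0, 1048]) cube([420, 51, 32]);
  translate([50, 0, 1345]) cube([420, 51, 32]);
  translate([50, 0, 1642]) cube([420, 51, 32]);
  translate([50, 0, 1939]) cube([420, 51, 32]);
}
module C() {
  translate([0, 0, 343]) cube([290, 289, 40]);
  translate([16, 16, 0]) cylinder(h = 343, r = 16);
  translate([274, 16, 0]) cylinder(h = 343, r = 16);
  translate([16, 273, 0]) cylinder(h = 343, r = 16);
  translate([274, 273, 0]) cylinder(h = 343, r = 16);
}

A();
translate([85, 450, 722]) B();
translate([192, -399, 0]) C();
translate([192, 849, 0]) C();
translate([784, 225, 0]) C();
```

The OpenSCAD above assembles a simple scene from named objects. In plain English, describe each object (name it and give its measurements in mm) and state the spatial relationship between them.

A is a table: top 674 mm (x) × 739 mm (y), 38 mm thick, upper face at z = 722 mm, on four 44×44 mm square legs, each inset 47 mm from the nearest pair of top edges, running from z = 0 to the bottom of the top.

B is a wooden ladder with two side rails of 50×51 mm section and 2183 mm height, set 520 mm apart overall. Between them run 7 rectangular rungs (51 mm deep, 32 mm thick), front faces flush with the rails' −y face. The bottom of the first rung is 157 mm above the floor and each subsequent rung is 297 mm higher than the one below.

C is a four-legged stool. The seat is 290×289 mm, 40 mm thick, top at z = 383 mm. It stands on four round legs, each 32 mm in diameter, from z = 0 to the seat underside, each leg's axis is inset half a diameter from the nearest pair of seat edges (so the leg's bounding box is flush with the corner).

The ladder is on top of the table. Three stools sit around the table at the −y, +y, +x sides.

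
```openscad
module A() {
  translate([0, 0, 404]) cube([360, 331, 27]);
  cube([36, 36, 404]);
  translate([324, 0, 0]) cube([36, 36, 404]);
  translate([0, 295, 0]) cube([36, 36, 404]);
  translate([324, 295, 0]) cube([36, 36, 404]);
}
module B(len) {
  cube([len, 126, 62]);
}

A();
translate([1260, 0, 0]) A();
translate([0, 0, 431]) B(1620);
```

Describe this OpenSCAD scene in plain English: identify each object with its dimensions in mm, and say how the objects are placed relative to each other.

A is a four-legged stool. The seat is a 360×331×27 mm slab whose top surface is at z = 431 mm; four square legs, each 36×36 mm in cross-section, run from the floor (z = 0) to the underside of the seat, each flush with a corner of the seat.

B is a rectangular beam 1620 mm long (x), 126 mm deep (y), 62 mm thick (z).

The beam spans the tops of two stools placed 900 mm apart, resting at z = 431 mm.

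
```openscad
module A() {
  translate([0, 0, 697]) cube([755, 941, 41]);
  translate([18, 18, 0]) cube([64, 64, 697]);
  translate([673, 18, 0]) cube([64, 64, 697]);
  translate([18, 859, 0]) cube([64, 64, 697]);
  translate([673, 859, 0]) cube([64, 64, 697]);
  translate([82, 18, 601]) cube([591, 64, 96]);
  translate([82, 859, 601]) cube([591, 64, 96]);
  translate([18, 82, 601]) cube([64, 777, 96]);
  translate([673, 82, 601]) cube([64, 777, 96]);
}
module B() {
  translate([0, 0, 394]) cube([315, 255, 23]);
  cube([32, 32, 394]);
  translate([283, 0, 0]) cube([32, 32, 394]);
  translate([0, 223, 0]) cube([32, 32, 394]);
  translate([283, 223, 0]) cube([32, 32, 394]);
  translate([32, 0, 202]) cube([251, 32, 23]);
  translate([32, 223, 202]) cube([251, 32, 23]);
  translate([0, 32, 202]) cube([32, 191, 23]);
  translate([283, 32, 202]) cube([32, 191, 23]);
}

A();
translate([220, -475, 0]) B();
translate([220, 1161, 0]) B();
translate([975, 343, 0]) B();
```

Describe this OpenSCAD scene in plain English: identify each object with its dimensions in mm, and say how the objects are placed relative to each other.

A is a table: top 755 mm (x) × 941 mm (y), 41 mm thick, upper face at z = 738 mm, on four 64×64 mm square legs, each inset 18 mm from the nearest pair of top edges, running from z = 0 to the bottom of the top. Four apron rails, 64 mm thick and 96 mm tall, run between adjacent legs with their top edges flush with the underside of the top and their outer faces flush with the legs' outer faces.

B is a four-legged stool. The seat is a 315×255×23 mm slab whose top surface is at z = 417 mm; four square legs, each 32×32 mm in cross-section, run from the floor (z = 0) to the underside of the seat, each flush with a corner of the seat. Four stretchers, 32 mm wide and 23 mm tall, connect adjacent legs with their undersides at z = 202 mm, each running between the inner faces of the legs it joins and aligned with the legs' outer faces on the other axis.

Three stools sit around the table at the −y, +y, +x sides.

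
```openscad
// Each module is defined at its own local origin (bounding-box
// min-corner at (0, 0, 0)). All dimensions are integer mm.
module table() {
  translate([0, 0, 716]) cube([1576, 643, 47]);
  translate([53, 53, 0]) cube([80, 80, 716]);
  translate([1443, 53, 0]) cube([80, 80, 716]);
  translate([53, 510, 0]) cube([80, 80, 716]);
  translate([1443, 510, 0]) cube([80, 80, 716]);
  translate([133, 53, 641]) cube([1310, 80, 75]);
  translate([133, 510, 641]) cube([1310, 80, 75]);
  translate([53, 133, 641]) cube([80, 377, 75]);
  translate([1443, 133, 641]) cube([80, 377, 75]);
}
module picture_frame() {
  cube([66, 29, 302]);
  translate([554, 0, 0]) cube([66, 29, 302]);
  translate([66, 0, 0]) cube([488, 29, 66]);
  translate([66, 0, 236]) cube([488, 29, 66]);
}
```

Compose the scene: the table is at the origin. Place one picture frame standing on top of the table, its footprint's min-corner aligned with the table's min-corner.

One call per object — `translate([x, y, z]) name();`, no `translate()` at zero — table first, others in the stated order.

table();
translate([0, 0, 763]) picture_frame();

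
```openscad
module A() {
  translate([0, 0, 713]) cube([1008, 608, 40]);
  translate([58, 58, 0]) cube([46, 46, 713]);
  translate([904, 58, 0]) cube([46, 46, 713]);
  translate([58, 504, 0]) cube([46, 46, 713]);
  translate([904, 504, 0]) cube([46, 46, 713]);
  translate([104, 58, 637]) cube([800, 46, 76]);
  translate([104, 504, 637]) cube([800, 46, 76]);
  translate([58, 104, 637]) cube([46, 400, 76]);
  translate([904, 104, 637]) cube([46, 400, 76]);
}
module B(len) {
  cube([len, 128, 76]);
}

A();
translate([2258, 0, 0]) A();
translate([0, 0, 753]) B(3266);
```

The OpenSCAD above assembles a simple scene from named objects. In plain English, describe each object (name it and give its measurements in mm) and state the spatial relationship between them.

A is a table: top 1008 mm (x) × 608 mm (y), 40 mm thick, upper face at z = 753 mm, on four 46×46 mm square legs, each inset 58 mm from the nearest pair of top edges, running from z = 0 to the bottom of the top. Four apron rails, 46 mm thick and 76 mm tall, run between adjacent legs with their top edges flush with the underside of the top and their outer faces flush with the legs' outer faces.

B is a rectangular beam 3266 mm long (x), 128 mm deep (y), 76 mm thick (z).

The beam spans the tops of two tables placed 1250 mm apart, resting at z = 753 mm.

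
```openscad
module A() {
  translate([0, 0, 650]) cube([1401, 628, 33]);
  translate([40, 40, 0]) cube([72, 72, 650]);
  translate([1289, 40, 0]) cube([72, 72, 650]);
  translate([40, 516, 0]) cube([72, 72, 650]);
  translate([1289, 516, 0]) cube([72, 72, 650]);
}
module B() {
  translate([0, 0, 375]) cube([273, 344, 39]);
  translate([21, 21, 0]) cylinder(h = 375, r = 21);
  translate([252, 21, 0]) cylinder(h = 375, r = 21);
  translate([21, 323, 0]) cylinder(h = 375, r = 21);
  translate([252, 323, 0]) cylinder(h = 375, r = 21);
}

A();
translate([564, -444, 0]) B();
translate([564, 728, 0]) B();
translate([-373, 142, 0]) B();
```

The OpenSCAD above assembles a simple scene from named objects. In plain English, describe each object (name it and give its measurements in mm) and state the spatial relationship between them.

A is a rectangular dining table. The top is 1401×628×33 mm with its upper surface at z = 683 mm. It stands on four 72×72 mm square legs, each inset 40 mm from the nearest pair of top edges, running from the floor to the underside of the top.

B is a four-legged stool. The seat is a 273×344×39 mm slab whose top surface is at z = 414 mm; four round legs, each 42 mm in diameter, run from the floor (z = 0) to the underside of the seat, each leg's axis is inset half a diameter from the nearest pair of seat edges (so the leg's bounding box is flush with the corner).

Three stools sit around the table at the −y, +y, −x sides.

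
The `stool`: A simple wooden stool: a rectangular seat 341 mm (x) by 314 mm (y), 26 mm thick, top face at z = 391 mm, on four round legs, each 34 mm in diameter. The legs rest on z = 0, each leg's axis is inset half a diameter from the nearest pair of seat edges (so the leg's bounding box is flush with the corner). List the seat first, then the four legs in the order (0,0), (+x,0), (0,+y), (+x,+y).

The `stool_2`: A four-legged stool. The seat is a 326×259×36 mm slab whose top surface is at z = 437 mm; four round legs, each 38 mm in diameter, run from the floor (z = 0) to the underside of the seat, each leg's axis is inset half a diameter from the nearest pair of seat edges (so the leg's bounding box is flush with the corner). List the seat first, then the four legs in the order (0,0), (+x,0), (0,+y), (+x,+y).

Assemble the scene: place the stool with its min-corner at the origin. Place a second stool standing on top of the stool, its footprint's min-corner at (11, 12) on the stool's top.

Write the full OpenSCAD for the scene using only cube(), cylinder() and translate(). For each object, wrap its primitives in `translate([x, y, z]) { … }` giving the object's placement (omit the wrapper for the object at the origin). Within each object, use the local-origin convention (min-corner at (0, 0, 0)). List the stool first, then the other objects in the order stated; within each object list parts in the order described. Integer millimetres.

translate([0, 0, 365]) cube([341, 314, 26]);
translate([17, 17, 0]) cylinder(h = 365, r = 17);
translate([324, 17, 0]) cylinder(h = 365, r = 17);
translate([17, 297, 0]) cylinder(h = 365, r = 17);
translate([324, 297, 0]) cylinder(h = 365, r = 17);
translate([11, 12, 391]) {
  translate([0, 0, 401]) cube([326, 259, 36]);
  translate([19, 19, 0]) cylinder(h = 401, r = 19);
  translate([307, 19, 0]) cylinder(h = 401, r = 19);
  translate([19, 240, 0]) cylinder(h = 401, r = 19);
  translate([307, 240, 0]) cylinder(h = 401, r = 19);
}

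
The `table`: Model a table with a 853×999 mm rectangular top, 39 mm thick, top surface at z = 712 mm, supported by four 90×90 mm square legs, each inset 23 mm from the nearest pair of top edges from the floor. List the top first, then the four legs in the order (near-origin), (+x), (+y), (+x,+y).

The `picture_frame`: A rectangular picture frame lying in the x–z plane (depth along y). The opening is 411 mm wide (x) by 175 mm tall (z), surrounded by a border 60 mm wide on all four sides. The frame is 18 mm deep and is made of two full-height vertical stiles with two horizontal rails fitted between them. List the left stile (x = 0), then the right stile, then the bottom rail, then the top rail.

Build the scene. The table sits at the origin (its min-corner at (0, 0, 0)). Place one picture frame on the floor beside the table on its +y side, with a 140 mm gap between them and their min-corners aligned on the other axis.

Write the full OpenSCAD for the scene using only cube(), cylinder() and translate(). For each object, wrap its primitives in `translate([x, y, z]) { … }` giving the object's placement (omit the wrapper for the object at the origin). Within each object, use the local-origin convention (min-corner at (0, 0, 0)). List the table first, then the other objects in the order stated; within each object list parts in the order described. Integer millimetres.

translate([0, 0, 673]) cube([853, 999, 39]);
translate([23, 23, 0]) cube([90, 90, 673]);
translate([740, 23, 0]) cube([90, 90, 673]);
translate([23, 886, 0]) cube([90, 90, 673]);
translate([740, 886, 0]) cube([90, 90, 673]);
translate([0, 1139, 0]) {
  cube([60, 18, 295]);
  translate([471, 0, 0]) cube([60, 18, 295]);
  translate([60, 0, 0]) cube([411, 18, 60]);
  translate([60, 0, 235]) cube([411, 18, 60]);
}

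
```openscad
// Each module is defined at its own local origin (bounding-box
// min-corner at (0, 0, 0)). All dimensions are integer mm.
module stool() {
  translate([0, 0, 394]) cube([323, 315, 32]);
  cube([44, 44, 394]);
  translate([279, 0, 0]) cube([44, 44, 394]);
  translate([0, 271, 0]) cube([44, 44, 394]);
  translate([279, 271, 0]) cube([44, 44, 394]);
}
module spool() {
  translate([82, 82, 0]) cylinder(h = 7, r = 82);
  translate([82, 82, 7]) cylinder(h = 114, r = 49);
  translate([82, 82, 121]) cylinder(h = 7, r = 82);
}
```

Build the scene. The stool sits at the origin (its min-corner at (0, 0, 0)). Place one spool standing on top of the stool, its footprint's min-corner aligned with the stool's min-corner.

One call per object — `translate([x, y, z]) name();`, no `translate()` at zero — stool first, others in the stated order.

stool();
translate([0, 0, 426]) spool();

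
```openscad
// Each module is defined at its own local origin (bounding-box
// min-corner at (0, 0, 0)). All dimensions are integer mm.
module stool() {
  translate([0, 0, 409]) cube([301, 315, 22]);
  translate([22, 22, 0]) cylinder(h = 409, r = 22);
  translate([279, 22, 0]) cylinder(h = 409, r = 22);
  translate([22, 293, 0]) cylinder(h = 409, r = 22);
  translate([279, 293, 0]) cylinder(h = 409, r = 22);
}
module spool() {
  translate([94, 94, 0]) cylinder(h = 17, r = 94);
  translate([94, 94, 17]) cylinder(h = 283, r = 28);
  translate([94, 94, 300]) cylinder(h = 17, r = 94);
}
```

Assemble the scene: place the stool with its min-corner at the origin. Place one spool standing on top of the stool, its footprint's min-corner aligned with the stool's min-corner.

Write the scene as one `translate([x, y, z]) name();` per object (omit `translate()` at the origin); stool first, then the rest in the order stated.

stool();
translate([0, 0, 431]) spool();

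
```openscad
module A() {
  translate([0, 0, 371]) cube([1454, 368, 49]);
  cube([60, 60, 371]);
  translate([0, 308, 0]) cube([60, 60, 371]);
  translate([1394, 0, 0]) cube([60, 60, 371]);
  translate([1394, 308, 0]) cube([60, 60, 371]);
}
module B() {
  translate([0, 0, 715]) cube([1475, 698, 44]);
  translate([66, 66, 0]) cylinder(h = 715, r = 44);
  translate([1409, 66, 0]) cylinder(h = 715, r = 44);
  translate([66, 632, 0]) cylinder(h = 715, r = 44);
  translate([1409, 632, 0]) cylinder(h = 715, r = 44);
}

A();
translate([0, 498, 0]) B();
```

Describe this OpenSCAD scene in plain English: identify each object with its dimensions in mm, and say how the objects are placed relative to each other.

A is a long wooden bench with a 1454 mm (x) × 368 mm (y) seat, 49 mm thick, its top surface 420 mm above the floor. Four 60 mm square legs at the seat corners, flush with the edges, run from z = 0 to the seat underside.

B is a table with a 1475×698 mm rectangular top, 44 mm thick, top surface at z = 759 mm, supported by four round legs of 88 mm diameter, each leg's bounding box inset 22 mm from the nearest pair of top edges, running from the floor.

The table is on the floor beside the bench on its +y side.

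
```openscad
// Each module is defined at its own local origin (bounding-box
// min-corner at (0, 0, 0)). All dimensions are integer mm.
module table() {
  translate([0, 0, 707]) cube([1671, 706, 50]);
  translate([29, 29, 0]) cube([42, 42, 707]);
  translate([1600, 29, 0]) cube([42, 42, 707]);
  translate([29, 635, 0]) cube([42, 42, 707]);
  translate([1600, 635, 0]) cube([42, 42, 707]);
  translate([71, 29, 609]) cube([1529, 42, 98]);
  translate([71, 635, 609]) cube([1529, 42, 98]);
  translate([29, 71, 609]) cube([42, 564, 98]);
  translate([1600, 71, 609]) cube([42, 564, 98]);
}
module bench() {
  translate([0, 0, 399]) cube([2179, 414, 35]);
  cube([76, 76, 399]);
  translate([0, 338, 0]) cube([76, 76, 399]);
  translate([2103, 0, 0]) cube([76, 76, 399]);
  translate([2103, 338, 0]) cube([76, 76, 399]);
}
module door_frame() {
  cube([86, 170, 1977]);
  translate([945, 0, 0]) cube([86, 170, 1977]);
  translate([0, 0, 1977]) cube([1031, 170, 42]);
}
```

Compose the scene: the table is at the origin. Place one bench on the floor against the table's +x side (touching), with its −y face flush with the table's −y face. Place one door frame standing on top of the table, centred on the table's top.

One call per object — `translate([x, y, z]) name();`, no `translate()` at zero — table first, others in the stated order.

table();
translate([1671, 0, 0]) bench();
translate([320, 268, 757]) door_frame();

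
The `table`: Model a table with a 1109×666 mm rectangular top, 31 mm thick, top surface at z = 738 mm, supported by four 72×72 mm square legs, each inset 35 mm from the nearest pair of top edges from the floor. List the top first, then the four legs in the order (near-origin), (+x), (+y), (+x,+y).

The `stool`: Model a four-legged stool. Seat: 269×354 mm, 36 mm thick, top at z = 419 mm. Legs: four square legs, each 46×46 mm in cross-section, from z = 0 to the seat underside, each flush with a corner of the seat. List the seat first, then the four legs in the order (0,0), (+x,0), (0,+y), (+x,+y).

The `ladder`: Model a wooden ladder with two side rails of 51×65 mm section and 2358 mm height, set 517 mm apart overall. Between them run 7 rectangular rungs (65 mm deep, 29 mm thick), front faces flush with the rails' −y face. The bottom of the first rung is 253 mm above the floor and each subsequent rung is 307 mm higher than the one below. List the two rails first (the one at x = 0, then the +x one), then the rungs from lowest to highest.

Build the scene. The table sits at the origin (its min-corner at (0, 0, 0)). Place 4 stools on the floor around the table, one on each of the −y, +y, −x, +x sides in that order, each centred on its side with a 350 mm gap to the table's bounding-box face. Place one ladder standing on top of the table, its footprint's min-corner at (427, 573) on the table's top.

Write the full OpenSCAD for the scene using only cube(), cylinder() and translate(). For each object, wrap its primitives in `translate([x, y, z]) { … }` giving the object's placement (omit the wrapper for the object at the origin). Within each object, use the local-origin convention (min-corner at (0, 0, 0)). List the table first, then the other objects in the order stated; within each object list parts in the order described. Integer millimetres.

translate([0, 0, 707]) cube([1109, 666, 31]);
translate([35, 35, 0]) cube([72, 72, 707]);
translate([1002, 35, 0]) cube([72, 72, 707]);
translate([35, 559, 0]) cube([72, 72, 707]);
translate([1002, 559, 0]) cube([72, 72, 707]);
translate([420, -704, 0]) {
  translate([0, 0, 383]) cube([269, 354, 36]);
  cube([46, 46, 383]);
  translate([223, 0, 0]) cube([46, 46, 383]);
  translate([0, 308, 0]) cube([46, 46, 383]);
  translate([223, 308, 0]) cube([46, 46, 383]);
}
translate([420, 1016, 0]) {
  translate([0, 0, 383]) cube([269, 354, 36]);
  cube([46, 46, 383]);
  translate([223, 0, 0]) cube([46, 46, 383]);
  translate([0, 308, 0]) cube([46, 46, 383]);
  translate([223, 308, 0]) cube([46, 46, 383]);
}
translate([-619, 156, 0]) {
  translate([0, 0, 383]) cube([269, 354, 36]);
  cube([46, 46, 383]);
  translate([223, 0, 0]) cube([46, 46, 383]);
  translate([0, 308, 0]) cube([46, 46, 383]);
  translate([223, 308, 0]) cube([46, 46, 383]);
}
translate([1459, 156, 0]) {
  translate([0, 0, 383]) cube([269, 354, 36]);
  cube([46, 46, 383]);
  translate([223, 0, 0]) cube([46, 46, 383]);
  translate([0, 308, 0]) cube([46, 46, 383]);
  translate([223, 308, 0]) cube([46, 46, 383]);
}
translate([427, 573, 738]) {
  cube([51, 65, 2358]);
  translate([466, 0, 0]) cube([51, 65, 2358]);
  translate([51, 0, 253]) cube([415, 65, 29]);
  translate([51, 0, 560]) cube([415, 65, 29]);
  translate([51, 0, 867]) cube([415, 65, 29]);
  translate([51, 0, 1174]) cube([415, 65, 29]);
  translate([51, 0, 1481]) cube([415, 65, 29]);
  translate([51, 0, 1788]) cube([415, 65, 29]);
  translate([51, 0, 2095]) cube([415, 65, 29]);
}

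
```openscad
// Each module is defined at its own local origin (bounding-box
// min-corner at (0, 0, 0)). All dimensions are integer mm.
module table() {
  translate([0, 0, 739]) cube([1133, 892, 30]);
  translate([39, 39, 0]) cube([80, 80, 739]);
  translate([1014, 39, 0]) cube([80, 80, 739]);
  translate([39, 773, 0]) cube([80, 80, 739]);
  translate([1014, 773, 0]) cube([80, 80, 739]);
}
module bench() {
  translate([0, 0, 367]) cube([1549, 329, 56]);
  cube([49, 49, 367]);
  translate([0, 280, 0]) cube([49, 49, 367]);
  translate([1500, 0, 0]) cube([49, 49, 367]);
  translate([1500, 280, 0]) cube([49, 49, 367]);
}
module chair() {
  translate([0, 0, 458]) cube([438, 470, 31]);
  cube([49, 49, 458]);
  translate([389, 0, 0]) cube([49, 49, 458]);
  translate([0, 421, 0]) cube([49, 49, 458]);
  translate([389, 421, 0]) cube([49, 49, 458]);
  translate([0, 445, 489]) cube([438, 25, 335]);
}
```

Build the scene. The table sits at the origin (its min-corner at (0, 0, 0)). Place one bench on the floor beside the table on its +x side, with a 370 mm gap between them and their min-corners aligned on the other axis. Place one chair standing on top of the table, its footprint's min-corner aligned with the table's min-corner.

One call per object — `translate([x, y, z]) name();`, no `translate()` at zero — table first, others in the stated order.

table();
translate([1503, 0, 0]) bench();
translate([0, 0, 769]) chair();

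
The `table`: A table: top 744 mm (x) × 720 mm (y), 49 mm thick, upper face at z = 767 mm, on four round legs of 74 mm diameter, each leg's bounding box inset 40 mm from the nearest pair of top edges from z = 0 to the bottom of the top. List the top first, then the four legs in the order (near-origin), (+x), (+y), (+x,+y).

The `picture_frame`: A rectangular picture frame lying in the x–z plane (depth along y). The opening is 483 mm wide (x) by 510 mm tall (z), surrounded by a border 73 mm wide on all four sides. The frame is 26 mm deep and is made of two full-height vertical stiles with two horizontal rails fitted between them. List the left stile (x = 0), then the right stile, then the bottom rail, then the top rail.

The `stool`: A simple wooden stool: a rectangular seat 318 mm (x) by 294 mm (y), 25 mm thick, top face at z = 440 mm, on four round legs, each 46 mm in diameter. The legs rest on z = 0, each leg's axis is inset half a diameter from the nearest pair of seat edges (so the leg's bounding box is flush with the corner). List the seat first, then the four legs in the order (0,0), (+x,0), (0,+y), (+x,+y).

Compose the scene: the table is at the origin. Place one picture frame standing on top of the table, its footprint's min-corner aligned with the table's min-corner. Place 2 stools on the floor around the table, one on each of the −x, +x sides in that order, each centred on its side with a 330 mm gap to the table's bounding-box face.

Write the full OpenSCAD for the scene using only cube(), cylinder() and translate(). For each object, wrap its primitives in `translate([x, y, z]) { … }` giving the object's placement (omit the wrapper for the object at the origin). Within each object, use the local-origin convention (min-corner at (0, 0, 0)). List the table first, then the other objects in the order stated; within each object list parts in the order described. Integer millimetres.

translate([0, 0, 718]) cube([744, 720, 49]);
translate([77, 77, 0]) cylinder(h = 718, r = 37);
translate([667, 77, 0]) cylinder(h = 718, r = 37);
translate([77, 643, 0]) cylinder(h = 718, r = 37);
translate([667, 643, 0]) cylinder(h = 718, r = 37);
translate([0, 0, 767]) {
  cube([73, 26, 656]);
  translate([556, 0, 0]) cube([73, 26, 656]);
  translate([73, 0, 0]) cube([483, 26, 73]);
  translate([73, 0, 583]) cube([483, 26, 73]);
}
translate([-648, 213, 0]) {
  translate([0, 0, 415]) cube([318, 294, 25]);
  translate([23, 23, 0]) cylinder(h = 415, r = 23);
  translate([295, 23, 0]) cylinder(h = 415, r = 23);
  translate([23, 271, 0]) cylinder(h = 415, r = 23);
  translate([295, 271, 0]) cylinder(h = 415, r = 23);
}
translate([1074, 213, 0]) {
  translate([0, 0, 415]) cube([318, 294, 25]);
  translate([23, 23, 0]) cylinder(h = 415, r = 23);
  translate([295, 23, 0]) cylinder(h = 415, r = 23);
  translate([23, 271, 0]) cylinder(h = 415, r = 23);
  translate([295, 271, 0]) cylinder(h = 415, r = 23);
}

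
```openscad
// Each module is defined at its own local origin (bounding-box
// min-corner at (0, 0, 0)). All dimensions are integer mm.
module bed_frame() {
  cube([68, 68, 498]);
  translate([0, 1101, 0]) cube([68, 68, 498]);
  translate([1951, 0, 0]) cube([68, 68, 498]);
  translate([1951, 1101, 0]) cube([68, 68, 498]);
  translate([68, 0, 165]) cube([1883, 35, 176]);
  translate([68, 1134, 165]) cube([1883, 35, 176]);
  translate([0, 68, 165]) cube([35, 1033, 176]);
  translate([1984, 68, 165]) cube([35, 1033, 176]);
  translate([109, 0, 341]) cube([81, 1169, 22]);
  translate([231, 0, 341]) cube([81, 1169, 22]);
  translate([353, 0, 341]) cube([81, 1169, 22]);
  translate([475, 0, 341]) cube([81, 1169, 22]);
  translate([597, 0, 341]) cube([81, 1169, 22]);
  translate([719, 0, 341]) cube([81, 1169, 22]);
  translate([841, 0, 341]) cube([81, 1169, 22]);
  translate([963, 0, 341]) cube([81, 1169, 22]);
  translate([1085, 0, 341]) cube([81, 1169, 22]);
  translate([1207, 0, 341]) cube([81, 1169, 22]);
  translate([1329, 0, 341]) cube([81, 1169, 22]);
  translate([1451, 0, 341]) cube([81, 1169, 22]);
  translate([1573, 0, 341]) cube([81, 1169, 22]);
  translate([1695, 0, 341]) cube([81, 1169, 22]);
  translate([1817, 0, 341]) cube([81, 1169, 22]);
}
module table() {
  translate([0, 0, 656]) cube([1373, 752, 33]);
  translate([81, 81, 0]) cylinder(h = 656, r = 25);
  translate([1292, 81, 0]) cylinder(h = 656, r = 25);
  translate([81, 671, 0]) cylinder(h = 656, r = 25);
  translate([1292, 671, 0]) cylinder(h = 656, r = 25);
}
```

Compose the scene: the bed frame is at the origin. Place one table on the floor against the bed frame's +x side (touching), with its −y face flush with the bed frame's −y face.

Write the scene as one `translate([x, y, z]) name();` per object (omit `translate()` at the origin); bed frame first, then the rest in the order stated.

bed_frame();
translate([2019, 0, 0]) table();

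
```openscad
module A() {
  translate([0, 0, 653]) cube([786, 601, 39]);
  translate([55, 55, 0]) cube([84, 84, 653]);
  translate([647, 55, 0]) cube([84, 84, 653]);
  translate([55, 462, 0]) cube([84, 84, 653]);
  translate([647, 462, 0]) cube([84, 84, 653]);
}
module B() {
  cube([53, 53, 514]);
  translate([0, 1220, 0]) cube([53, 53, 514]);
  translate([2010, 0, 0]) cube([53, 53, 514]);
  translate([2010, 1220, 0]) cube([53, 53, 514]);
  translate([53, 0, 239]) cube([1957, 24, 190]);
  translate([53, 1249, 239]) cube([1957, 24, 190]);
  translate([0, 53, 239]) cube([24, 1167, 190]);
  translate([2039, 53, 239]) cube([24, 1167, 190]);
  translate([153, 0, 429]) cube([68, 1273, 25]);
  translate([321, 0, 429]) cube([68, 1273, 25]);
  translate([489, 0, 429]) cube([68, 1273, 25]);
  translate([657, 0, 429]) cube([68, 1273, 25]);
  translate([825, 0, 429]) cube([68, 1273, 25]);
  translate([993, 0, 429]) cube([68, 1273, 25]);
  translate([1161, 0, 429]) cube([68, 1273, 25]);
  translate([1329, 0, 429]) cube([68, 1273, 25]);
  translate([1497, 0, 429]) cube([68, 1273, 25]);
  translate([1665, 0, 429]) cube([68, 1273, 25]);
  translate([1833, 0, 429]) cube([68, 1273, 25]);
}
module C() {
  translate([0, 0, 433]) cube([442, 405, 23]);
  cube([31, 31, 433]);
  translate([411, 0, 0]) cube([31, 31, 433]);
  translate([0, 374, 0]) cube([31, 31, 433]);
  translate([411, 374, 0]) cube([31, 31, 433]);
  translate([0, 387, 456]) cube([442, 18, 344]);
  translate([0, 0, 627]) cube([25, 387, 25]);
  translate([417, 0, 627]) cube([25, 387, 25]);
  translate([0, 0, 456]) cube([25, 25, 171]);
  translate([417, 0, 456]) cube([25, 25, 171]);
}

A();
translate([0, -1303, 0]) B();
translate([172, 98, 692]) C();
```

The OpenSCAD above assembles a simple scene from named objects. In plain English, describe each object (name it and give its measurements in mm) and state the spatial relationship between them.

A is a table: top 786 mm (x) × 601 mm (y), 39 mm thick, upper face at z = 692 mm, on four 84×84 mm square legs, each inset 55 mm from the nearest pair of top edges, running from z = 0 to the bottom of the top.

B is a bed frame 2063 mm long (x) by 1273 mm wide (y). Four 53×53 mm corner posts, 514 mm tall, at the corners of the footprint. Four rails of 24 mm thickness and 190 mm height run between adjacent posts with their undersides at z = 239 mm, their outer faces flush with the outside of the frame (the two x-running rails run between the posts' inner faces; the two y-running rails run between the posts' inner faces). 11 slats, each 68 mm wide (x) and 25 mm thick, lie across the top of the two x-running rails, running the full 1273 mm width of the frame in y; the slats are evenly spaced along x between the inner faces of the end posts with equal gaps (rounded down to the nearest mm) at the −x end and between each pair — any rounding remainder accumulates at the +x end.

C is a chair: 442×405 mm seat, 23 mm thick, top at z = 456 mm, on four 31 mm square corner legs flush with the seat edges. A 18 mm thick backrest slab spans the full seat width, extending 344 mm above the seat top, its back face flush with the seat's +y edge. Two armrests of 25×25 mm section run along each side from the seat's front edge to the front of the backrest, top faces 196 mm above the seat top and outer faces flush with the seat's x-edges; a 25×25 mm post under the front of each armrest stands on the seat at the front corner.

The bed frame is on the floor beside the table on its −y side. The chair is on top of the table, centred.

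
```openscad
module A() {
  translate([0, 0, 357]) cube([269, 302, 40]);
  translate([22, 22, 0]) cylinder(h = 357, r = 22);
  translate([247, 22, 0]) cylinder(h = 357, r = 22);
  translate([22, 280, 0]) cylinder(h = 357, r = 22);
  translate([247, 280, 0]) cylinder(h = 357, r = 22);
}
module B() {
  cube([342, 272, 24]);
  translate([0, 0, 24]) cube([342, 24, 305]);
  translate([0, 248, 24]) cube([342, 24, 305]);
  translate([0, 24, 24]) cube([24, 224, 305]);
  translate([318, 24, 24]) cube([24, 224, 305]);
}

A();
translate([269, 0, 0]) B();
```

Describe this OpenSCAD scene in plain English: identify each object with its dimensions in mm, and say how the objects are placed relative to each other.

A is a simple wooden stool: a rectangular seat 269 mm (x) by 302 mm (y), 40 mm thick, top face at z = 397 mm, on four round legs, each 44 mm in diameter. The legs rest on z = 0, each leg's axis is inset half a diameter from the nearest pair of seat edges (so the leg's bounding box is flush with the corner).

B is an open-topped rectangular box: outside dimensions 342×272×329 mm, with a uniform wall and base thickness of 24 mm. The base is a full 342×272 slab on the floor; four walls sit on top of the base. The front and back walls (the −y and +y sides) span the full width; the two side walls fit between them.

The open box is against the stool's +x side, with their −y faces flush.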